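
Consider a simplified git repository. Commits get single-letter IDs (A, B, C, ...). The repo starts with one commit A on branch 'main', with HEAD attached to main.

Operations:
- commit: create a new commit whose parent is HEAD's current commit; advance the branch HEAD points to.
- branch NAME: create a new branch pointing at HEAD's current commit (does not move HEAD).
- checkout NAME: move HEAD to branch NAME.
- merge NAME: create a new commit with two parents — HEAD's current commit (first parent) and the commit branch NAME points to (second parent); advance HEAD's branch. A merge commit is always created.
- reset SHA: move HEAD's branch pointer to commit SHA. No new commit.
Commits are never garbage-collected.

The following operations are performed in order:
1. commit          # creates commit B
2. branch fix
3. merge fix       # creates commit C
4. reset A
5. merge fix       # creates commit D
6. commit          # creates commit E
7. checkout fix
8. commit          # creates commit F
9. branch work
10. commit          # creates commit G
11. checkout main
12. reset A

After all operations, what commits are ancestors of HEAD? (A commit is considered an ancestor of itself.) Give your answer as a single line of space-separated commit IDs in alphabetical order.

Answer: A

Derivation:
After op 1 (commit): HEAD=main@B [main=B]
After op 2 (branch): HEAD=main@B [fix=B main=B]
After op 3 (merge): HEAD=main@C [fix=B main=C]
After op 4 (reset): HEAD=main@A [fix=B main=A]
After op 5 (merge): HEAD=main@D [fix=B main=D]
After op 6 (commit): HEAD=main@E [fix=B main=E]
After op 7 (checkout): HEAD=fix@B [fix=B main=E]
After op 8 (commit): HEAD=fix@F [fix=F main=E]
After op 9 (branch): HEAD=fix@F [fix=F main=E work=F]
After op 10 (commit): HEAD=fix@G [fix=G main=E work=F]
After op 11 (checkout): HEAD=main@E [fix=G main=E work=F]
After op 12 (reset): HEAD=main@A [fix=G main=A work=F]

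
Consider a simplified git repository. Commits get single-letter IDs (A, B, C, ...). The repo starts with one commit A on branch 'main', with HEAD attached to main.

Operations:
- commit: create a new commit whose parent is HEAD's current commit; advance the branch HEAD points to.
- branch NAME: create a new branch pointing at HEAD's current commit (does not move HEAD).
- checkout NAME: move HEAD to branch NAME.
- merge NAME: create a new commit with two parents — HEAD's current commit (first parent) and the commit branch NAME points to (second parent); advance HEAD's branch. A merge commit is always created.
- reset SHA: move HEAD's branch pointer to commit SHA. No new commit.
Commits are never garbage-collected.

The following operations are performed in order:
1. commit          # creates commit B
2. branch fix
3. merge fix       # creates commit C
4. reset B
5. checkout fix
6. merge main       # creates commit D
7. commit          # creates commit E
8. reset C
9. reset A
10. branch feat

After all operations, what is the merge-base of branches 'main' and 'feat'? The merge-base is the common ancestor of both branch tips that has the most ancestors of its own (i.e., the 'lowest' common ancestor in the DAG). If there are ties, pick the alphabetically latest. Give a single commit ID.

Answer: A

Derivation:
After op 1 (commit): HEAD=main@B [main=B]
After op 2 (branch): HEAD=main@B [fix=B main=B]
After op 3 (merge): HEAD=main@C [fix=B main=C]
After op 4 (reset): HEAD=main@B [fix=B main=B]
After op 5 (checkout): HEAD=fix@B [fix=B main=B]
After op 6 (merge): HEAD=fix@D [fix=D main=B]
After op 7 (commit): HEAD=fix@E [fix=E main=B]
After op 8 (reset): HEAD=fix@C [fix=C main=B]
After op 9 (reset): HEAD=fix@A [fix=A main=B]
After op 10 (branch): HEAD=fix@A [feat=A fix=A main=B]
ancestors(main=B): ['A', 'B']
ancestors(feat=A): ['A']
common: ['A']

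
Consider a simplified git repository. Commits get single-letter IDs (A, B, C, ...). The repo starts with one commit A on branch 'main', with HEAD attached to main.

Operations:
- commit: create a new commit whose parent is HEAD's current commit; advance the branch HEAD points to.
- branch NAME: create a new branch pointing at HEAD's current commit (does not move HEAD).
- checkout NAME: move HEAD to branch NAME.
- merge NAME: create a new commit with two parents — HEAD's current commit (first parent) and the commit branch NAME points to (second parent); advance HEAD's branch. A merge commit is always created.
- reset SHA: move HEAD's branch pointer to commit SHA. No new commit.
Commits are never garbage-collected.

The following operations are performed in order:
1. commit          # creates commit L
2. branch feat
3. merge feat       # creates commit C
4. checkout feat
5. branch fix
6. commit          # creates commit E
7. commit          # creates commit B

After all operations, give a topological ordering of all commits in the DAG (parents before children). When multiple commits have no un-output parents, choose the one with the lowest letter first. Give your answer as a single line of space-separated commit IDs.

After op 1 (commit): HEAD=main@L [main=L]
After op 2 (branch): HEAD=main@L [feat=L main=L]
After op 3 (merge): HEAD=main@C [feat=L main=C]
After op 4 (checkout): HEAD=feat@L [feat=L main=C]
After op 5 (branch): HEAD=feat@L [feat=L fix=L main=C]
After op 6 (commit): HEAD=feat@E [feat=E fix=L main=C]
After op 7 (commit): HEAD=feat@B [feat=B fix=L main=C]
commit A: parents=[]
commit B: parents=['E']
commit C: parents=['L', 'L']
commit E: parents=['L']
commit L: parents=['A']

Answer: A L C E B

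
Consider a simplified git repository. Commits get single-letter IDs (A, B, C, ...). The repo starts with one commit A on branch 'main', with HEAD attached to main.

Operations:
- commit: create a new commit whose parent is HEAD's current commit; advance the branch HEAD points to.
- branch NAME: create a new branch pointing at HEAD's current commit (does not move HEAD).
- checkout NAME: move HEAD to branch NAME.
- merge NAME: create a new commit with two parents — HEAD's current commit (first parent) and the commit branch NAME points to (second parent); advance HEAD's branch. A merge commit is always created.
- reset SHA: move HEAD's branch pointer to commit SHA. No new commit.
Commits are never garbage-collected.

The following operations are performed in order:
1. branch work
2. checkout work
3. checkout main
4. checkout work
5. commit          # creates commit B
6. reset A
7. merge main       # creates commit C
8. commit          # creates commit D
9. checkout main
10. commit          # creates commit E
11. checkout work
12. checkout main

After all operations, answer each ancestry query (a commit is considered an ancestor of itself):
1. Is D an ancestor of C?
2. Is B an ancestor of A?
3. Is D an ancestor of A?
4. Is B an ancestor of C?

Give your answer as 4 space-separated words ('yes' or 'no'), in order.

Answer: no no no no

Derivation:
After op 1 (branch): HEAD=main@A [main=A work=A]
After op 2 (checkout): HEAD=work@A [main=A work=A]
After op 3 (checkout): HEAD=main@A [main=A work=A]
After op 4 (checkout): HEAD=work@A [main=A work=A]
After op 5 (commit): HEAD=work@B [main=A work=B]
After op 6 (reset): HEAD=work@A [main=A work=A]
After op 7 (merge): HEAD=work@C [main=A work=C]
After op 8 (commit): HEAD=work@D [main=A work=D]
After op 9 (checkout): HEAD=main@A [main=A work=D]
After op 10 (commit): HEAD=main@E [main=E work=D]
After op 11 (checkout): HEAD=work@D [main=E work=D]
After op 12 (checkout): HEAD=main@E [main=E work=D]
ancestors(C) = {A,C}; D in? no
ancestors(A) = {A}; B in? no
ancestors(A) = {A}; D in? no
ancestors(C) = {A,C}; B in? no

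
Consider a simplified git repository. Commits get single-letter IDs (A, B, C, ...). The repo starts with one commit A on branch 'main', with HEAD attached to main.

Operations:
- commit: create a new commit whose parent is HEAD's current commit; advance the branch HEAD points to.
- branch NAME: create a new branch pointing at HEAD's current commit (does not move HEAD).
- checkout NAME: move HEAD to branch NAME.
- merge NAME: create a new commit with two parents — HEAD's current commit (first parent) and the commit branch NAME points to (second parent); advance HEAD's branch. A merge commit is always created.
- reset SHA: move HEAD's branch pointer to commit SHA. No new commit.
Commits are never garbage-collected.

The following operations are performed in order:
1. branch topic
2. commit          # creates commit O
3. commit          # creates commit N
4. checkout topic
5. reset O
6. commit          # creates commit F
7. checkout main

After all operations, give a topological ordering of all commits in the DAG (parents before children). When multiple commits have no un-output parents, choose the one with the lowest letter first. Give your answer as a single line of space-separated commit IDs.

After op 1 (branch): HEAD=main@A [main=A topic=A]
After op 2 (commit): HEAD=main@O [main=O topic=A]
After op 3 (commit): HEAD=main@N [main=N topic=A]
After op 4 (checkout): HEAD=topic@A [main=N topic=A]
After op 5 (reset): HEAD=topic@O [main=N topic=O]
After op 6 (commit): HEAD=topic@F [main=N topic=F]
After op 7 (checkout): HEAD=main@N [main=N topic=F]
commit A: parents=[]
commit F: parents=['O']
commit N: parents=['O']
commit O: parents=['A']

Answer: A O F N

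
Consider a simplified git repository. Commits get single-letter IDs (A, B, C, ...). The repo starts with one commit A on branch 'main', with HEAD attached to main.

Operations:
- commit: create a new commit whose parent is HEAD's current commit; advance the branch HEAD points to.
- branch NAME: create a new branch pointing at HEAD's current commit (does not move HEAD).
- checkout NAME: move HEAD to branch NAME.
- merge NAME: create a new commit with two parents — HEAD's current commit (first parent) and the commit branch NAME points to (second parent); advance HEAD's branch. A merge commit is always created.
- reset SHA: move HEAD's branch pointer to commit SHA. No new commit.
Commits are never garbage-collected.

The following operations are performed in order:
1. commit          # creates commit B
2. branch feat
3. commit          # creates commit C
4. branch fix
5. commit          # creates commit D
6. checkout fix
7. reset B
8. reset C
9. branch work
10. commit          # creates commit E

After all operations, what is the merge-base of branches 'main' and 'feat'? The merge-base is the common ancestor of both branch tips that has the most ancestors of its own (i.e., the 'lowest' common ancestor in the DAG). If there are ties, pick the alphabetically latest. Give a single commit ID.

After op 1 (commit): HEAD=main@B [main=B]
After op 2 (branch): HEAD=main@B [feat=B main=B]
After op 3 (commit): HEAD=main@C [feat=B main=C]
After op 4 (branch): HEAD=main@C [feat=B fix=C main=C]
After op 5 (commit): HEAD=main@D [feat=B fix=C main=D]
After op 6 (checkout): HEAD=fix@C [feat=B fix=C main=D]
After op 7 (reset): HEAD=fix@B [feat=B fix=B main=D]
After op 8 (reset): HEAD=fix@C [feat=B fix=C main=D]
After op 9 (branch): HEAD=fix@C [feat=B fix=C main=D work=C]
After op 10 (commit): HEAD=fix@E [feat=B fix=E main=D work=C]
ancestors(main=D): ['A', 'B', 'C', 'D']
ancestors(feat=B): ['A', 'B']
common: ['A', 'B']

Answer: B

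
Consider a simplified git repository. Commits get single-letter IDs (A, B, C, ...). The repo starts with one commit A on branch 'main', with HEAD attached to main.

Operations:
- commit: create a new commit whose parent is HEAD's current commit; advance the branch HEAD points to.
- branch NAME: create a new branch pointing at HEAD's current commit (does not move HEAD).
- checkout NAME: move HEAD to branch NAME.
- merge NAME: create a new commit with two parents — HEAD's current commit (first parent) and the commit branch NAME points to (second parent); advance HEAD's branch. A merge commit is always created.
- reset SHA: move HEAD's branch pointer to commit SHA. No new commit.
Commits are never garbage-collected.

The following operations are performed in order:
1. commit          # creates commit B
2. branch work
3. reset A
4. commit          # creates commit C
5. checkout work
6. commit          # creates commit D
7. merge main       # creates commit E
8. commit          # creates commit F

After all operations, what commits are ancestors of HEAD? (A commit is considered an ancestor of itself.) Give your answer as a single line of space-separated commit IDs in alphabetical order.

After op 1 (commit): HEAD=main@B [main=B]
After op 2 (branch): HEAD=main@B [main=B work=B]
After op 3 (reset): HEAD=main@A [main=A work=B]
After op 4 (commit): HEAD=main@C [main=C work=B]
After op 5 (checkout): HEAD=work@B [main=C work=B]
After op 6 (commit): HEAD=work@D [main=C work=D]
After op 7 (merge): HEAD=work@E [main=C work=E]
After op 8 (commit): HEAD=work@F [main=C work=F]

Answer: A B C D E F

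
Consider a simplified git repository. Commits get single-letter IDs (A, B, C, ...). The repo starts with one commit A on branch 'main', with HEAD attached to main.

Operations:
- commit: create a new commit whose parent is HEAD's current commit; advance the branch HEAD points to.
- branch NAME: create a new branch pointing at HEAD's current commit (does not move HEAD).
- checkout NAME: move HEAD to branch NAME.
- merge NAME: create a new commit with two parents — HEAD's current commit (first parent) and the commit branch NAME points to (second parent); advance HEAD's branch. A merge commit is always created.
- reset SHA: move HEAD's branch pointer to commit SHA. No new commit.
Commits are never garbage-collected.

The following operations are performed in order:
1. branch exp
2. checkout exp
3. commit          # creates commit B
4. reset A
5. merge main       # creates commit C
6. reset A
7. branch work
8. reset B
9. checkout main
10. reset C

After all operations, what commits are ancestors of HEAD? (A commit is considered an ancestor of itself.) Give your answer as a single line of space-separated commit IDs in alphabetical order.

Answer: A C

Derivation:
After op 1 (branch): HEAD=main@A [exp=A main=A]
After op 2 (checkout): HEAD=exp@A [exp=A main=A]
After op 3 (commit): HEAD=exp@B [exp=B main=A]
After op 4 (reset): HEAD=exp@A [exp=A main=A]
After op 5 (merge): HEAD=exp@C [exp=C main=A]
After op 6 (reset): HEAD=exp@A [exp=A main=A]
After op 7 (branch): HEAD=exp@A [exp=A main=A work=A]
After op 8 (reset): HEAD=exp@B [exp=B main=A work=A]
After op 9 (checkout): HEAD=main@A [exp=B main=A work=A]
After op 10 (reset): HEAD=main@C [exp=B main=C work=A]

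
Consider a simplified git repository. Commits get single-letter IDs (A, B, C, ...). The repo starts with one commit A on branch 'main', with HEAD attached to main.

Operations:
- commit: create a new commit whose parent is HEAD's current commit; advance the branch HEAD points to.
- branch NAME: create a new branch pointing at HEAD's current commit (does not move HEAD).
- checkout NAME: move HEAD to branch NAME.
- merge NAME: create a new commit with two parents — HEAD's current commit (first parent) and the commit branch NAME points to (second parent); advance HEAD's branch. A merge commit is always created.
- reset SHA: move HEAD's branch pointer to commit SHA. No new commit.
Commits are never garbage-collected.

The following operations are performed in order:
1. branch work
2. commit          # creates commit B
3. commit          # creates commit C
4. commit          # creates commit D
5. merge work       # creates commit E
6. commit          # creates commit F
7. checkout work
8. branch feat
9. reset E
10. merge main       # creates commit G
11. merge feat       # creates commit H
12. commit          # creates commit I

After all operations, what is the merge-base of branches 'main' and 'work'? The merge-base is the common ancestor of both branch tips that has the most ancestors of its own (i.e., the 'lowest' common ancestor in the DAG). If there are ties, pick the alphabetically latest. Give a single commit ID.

Answer: F

Derivation:
After op 1 (branch): HEAD=main@A [main=A work=A]
After op 2 (commit): HEAD=main@B [main=B work=A]
After op 3 (commit): HEAD=main@C [main=C work=A]
After op 4 (commit): HEAD=main@D [main=D work=A]
After op 5 (merge): HEAD=main@E [main=E work=A]
After op 6 (commit): HEAD=main@F [main=F work=A]
After op 7 (checkout): HEAD=work@A [main=F work=A]
After op 8 (branch): HEAD=work@A [feat=A main=F work=A]
After op 9 (reset): HEAD=work@E [feat=A main=F work=E]
After op 10 (merge): HEAD=work@G [feat=A main=F work=G]
After op 11 (merge): HEAD=work@H [feat=A main=F work=H]
After op 12 (commit): HEAD=work@I [feat=A main=F work=I]
ancestors(main=F): ['A', 'B', 'C', 'D', 'E', 'F']
ancestors(work=I): ['A', 'B', 'C', 'D', 'E', 'F', 'G', 'H', 'I']
common: ['A', 'B', 'C', 'D', 'E', 'F']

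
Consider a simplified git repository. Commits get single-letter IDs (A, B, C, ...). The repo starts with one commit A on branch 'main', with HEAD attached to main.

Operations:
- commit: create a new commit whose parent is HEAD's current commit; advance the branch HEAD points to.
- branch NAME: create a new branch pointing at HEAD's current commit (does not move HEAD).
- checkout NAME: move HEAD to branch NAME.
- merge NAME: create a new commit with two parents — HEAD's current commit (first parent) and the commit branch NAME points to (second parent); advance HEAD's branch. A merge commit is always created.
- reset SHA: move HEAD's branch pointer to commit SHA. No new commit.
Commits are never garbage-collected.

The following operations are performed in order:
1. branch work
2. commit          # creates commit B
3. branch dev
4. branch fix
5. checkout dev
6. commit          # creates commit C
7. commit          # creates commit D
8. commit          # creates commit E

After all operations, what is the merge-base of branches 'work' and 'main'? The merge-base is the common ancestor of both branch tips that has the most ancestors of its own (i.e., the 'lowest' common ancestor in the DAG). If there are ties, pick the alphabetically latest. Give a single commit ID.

After op 1 (branch): HEAD=main@A [main=A work=A]
After op 2 (commit): HEAD=main@B [main=B work=A]
After op 3 (branch): HEAD=main@B [dev=B main=B work=A]
After op 4 (branch): HEAD=main@B [dev=B fix=B main=B work=A]
After op 5 (checkout): HEAD=dev@B [dev=B fix=B main=B work=A]
After op 6 (commit): HEAD=dev@C [dev=C fix=B main=B work=A]
After op 7 (commit): HEAD=dev@D [dev=D fix=B main=B work=A]
After op 8 (commit): HEAD=dev@E [dev=E fix=B main=B work=A]
ancestors(work=A): ['A']
ancestors(main=B): ['A', 'B']
common: ['A']

Answer: A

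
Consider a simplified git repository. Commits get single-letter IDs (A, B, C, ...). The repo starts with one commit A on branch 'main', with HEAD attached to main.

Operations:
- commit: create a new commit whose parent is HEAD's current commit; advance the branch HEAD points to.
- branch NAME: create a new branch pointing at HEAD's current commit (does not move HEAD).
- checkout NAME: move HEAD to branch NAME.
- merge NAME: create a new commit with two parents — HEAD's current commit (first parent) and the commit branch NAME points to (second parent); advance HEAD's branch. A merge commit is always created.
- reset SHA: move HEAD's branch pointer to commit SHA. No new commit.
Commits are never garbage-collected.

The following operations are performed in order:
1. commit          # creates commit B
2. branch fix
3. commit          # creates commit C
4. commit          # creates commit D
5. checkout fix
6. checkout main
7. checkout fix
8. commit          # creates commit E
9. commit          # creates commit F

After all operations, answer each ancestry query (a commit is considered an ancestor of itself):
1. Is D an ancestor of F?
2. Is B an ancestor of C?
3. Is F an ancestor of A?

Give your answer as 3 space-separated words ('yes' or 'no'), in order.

After op 1 (commit): HEAD=main@B [main=B]
After op 2 (branch): HEAD=main@B [fix=B main=B]
After op 3 (commit): HEAD=main@C [fix=B main=C]
After op 4 (commit): HEAD=main@D [fix=B main=D]
After op 5 (checkout): HEAD=fix@B [fix=B main=D]
After op 6 (checkout): HEAD=main@D [fix=B main=D]
After op 7 (checkout): HEAD=fix@B [fix=B main=D]
After op 8 (commit): HEAD=fix@E [fix=E main=D]
After op 9 (commit): HEAD=fix@F [fix=F main=D]
ancestors(F) = {A,B,E,F}; D in? no
ancestors(C) = {A,B,C}; B in? yes
ancestors(A) = {A}; F in? no

Answer: no yes no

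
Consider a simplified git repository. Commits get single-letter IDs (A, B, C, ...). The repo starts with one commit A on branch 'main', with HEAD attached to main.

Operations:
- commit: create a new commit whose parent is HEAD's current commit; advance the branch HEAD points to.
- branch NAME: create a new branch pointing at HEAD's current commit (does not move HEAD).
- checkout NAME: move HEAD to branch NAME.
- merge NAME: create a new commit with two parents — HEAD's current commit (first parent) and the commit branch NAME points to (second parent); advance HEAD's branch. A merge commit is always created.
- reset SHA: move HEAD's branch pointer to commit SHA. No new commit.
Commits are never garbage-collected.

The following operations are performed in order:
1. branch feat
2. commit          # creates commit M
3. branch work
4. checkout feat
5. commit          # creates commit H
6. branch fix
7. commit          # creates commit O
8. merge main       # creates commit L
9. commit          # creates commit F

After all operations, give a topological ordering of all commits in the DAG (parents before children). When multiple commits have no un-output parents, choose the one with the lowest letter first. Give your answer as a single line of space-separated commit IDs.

After op 1 (branch): HEAD=main@A [feat=A main=A]
After op 2 (commit): HEAD=main@M [feat=A main=M]
After op 3 (branch): HEAD=main@M [feat=A main=M work=M]
After op 4 (checkout): HEAD=feat@A [feat=A main=M work=M]
After op 5 (commit): HEAD=feat@H [feat=H main=M work=M]
After op 6 (branch): HEAD=feat@H [feat=H fix=H main=M work=M]
After op 7 (commit): HEAD=feat@O [feat=O fix=H main=M work=M]
After op 8 (merge): HEAD=feat@L [feat=L fix=H main=M work=M]
After op 9 (commit): HEAD=feat@F [feat=F fix=H main=M work=M]
commit A: parents=[]
commit F: parents=['L']
commit H: parents=['A']
commit L: parents=['O', 'M']
commit M: parents=['A']
commit O: parents=['H']

Answer: A H M O L F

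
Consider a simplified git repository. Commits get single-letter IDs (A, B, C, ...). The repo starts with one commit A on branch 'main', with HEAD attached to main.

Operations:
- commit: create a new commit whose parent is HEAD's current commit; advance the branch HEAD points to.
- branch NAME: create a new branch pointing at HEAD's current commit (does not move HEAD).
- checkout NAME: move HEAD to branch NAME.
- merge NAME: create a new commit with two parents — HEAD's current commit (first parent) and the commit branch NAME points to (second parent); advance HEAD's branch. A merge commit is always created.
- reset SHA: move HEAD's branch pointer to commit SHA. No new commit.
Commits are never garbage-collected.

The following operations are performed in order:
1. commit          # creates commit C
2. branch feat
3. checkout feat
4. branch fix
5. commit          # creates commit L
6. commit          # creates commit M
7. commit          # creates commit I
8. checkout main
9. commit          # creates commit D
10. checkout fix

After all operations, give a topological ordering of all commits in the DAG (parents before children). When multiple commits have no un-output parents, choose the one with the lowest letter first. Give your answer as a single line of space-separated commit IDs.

After op 1 (commit): HEAD=main@C [main=C]
After op 2 (branch): HEAD=main@C [feat=C main=C]
After op 3 (checkout): HEAD=feat@C [feat=C main=C]
After op 4 (branch): HEAD=feat@C [feat=C fix=C main=C]
After op 5 (commit): HEAD=feat@L [feat=L fix=C main=C]
After op 6 (commit): HEAD=feat@M [feat=M fix=C main=C]
After op 7 (commit): HEAD=feat@I [feat=I fix=C main=C]
After op 8 (checkout): HEAD=main@C [feat=I fix=C main=C]
After op 9 (commit): HEAD=main@D [feat=I fix=C main=D]
After op 10 (checkout): HEAD=fix@C [feat=I fix=C main=D]
commit A: parents=[]
commit C: parents=['A']
commit D: parents=['C']
commit I: parents=['M']
commit L: parents=['C']
commit M: parents=['L']

Answer: A C D L M I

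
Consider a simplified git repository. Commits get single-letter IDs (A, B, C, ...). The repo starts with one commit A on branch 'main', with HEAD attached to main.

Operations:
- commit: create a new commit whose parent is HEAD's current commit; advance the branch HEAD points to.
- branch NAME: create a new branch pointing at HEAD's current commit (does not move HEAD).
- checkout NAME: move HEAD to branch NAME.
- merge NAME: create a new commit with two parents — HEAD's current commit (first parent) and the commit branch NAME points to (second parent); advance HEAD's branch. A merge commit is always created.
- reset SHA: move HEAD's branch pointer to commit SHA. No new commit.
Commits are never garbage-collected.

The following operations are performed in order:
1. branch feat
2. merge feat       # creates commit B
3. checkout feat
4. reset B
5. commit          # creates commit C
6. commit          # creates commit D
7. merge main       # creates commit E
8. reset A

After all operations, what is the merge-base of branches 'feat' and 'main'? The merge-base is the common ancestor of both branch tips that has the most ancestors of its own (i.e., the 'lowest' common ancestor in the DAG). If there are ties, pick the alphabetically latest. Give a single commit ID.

After op 1 (branch): HEAD=main@A [feat=A main=A]
After op 2 (merge): HEAD=main@B [feat=A main=B]
After op 3 (checkout): HEAD=feat@A [feat=A main=B]
After op 4 (reset): HEAD=feat@B [feat=B main=B]
After op 5 (commit): HEAD=feat@C [feat=C main=B]
After op 6 (commit): HEAD=feat@D [feat=D main=B]
After op 7 (merge): HEAD=feat@E [feat=E main=B]
After op 8 (reset): HEAD=feat@A [feat=A main=B]
ancestors(feat=A): ['A']
ancestors(main=B): ['A', 'B']
common: ['A']

Answer: A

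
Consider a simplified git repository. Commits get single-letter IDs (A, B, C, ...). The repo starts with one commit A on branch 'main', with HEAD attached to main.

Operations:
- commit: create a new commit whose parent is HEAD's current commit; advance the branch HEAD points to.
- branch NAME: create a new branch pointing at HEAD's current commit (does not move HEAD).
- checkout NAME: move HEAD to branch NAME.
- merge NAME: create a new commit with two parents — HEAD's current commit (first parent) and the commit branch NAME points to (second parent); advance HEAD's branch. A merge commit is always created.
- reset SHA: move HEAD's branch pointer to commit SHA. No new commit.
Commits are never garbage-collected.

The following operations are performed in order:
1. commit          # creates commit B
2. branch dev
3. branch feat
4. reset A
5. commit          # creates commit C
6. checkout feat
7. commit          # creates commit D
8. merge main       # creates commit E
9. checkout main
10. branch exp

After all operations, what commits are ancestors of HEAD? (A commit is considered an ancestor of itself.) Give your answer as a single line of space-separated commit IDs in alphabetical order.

Answer: A C

Derivation:
After op 1 (commit): HEAD=main@B [main=B]
After op 2 (branch): HEAD=main@B [dev=B main=B]
After op 3 (branch): HEAD=main@B [dev=B feat=B main=B]
After op 4 (reset): HEAD=main@A [dev=B feat=B main=A]
After op 5 (commit): HEAD=main@C [dev=B feat=B main=C]
After op 6 (checkout): HEAD=feat@B [dev=B feat=B main=C]
After op 7 (commit): HEAD=feat@D [dev=B feat=D main=C]
After op 8 (merge): HEAD=feat@E [dev=B feat=E main=C]
After op 9 (checkout): HEAD=main@C [dev=B feat=E main=C]
After op 10 (branch): HEAD=main@C [dev=B exp=C feat=E main=C]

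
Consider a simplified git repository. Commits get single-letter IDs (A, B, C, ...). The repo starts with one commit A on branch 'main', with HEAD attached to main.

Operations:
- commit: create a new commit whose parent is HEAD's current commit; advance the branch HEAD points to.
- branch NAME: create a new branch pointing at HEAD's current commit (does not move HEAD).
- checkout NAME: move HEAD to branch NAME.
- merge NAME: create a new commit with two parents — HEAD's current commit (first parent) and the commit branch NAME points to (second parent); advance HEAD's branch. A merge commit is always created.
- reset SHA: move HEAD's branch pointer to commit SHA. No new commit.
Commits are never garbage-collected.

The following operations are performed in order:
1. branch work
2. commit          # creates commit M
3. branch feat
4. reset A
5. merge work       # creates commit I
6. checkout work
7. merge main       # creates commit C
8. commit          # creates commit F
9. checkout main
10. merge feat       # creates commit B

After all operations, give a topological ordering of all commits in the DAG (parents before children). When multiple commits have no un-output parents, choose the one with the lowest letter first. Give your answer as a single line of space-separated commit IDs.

Answer: A I C F M B

Derivation:
After op 1 (branch): HEAD=main@A [main=A work=A]
After op 2 (commit): HEAD=main@M [main=M work=A]
After op 3 (branch): HEAD=main@M [feat=M main=M work=A]
After op 4 (reset): HEAD=main@A [feat=M main=A work=A]
After op 5 (merge): HEAD=main@I [feat=M main=I work=A]
After op 6 (checkout): HEAD=work@A [feat=M main=I work=A]
After op 7 (merge): HEAD=work@C [feat=M main=I work=C]
After op 8 (commit): HEAD=work@F [feat=M main=I work=F]
After op 9 (checkout): HEAD=main@I [feat=M main=I work=F]
After op 10 (merge): HEAD=main@B [feat=M main=B work=F]
commit A: parents=[]
commit B: parents=['I', 'M']
commit C: parents=['A', 'I']
commit F: parents=['C']
commit I: parents=['A', 'A']
commit M: parents=['A']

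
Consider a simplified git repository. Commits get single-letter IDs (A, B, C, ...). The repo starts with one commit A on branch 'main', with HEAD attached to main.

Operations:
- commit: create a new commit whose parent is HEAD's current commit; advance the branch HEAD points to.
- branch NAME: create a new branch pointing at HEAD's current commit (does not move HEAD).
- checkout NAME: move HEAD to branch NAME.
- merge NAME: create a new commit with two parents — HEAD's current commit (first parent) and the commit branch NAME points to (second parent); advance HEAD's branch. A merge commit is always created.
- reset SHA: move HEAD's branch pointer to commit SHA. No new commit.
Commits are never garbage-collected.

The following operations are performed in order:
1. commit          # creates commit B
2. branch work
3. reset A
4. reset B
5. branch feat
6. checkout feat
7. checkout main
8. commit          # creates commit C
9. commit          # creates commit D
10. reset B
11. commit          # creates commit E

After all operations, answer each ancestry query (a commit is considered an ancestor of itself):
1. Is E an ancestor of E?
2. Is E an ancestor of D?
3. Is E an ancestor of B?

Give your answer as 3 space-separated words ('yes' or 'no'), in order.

After op 1 (commit): HEAD=main@B [main=B]
After op 2 (branch): HEAD=main@B [main=B work=B]
After op 3 (reset): HEAD=main@A [main=A work=B]
After op 4 (reset): HEAD=main@B [main=B work=B]
After op 5 (branch): HEAD=main@B [feat=B main=B work=B]
After op 6 (checkout): HEAD=feat@B [feat=B main=B work=B]
After op 7 (checkout): HEAD=main@B [feat=B main=B work=B]
After op 8 (commit): HEAD=main@C [feat=B main=C work=B]
After op 9 (commit): HEAD=main@D [feat=B main=D work=B]
After op 10 (reset): HEAD=main@B [feat=B main=B work=B]
After op 11 (commit): HEAD=main@E [feat=B main=E work=B]
ancestors(E) = {A,B,E}; E in? yes
ancestors(D) = {A,B,C,D}; E in? no
ancestors(B) = {A,B}; E in? no

Answer: yes no no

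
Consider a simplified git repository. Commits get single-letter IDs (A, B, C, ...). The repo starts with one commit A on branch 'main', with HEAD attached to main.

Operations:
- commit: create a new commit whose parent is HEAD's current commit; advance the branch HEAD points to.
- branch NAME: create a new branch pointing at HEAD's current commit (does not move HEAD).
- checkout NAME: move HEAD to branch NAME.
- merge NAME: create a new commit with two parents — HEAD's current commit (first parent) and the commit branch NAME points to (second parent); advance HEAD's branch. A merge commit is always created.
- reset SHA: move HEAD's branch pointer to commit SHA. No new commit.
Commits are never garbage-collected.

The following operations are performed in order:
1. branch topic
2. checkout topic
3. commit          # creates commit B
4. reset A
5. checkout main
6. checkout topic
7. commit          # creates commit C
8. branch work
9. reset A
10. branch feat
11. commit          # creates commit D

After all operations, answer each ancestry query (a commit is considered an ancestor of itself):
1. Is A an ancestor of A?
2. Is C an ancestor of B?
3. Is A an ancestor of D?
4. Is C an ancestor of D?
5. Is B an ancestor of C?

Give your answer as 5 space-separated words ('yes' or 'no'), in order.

After op 1 (branch): HEAD=main@A [main=A topic=A]
After op 2 (checkout): HEAD=topic@A [main=A topic=A]
After op 3 (commit): HEAD=topic@B [main=A topic=B]
After op 4 (reset): HEAD=topic@A [main=A topic=A]
After op 5 (checkout): HEAD=main@A [main=A topic=A]
After op 6 (checkout): HEAD=topic@A [main=A topic=A]
After op 7 (commit): HEAD=topic@C [main=A topic=C]
After op 8 (branch): HEAD=topic@C [main=A topic=C work=C]
After op 9 (reset): HEAD=topic@A [main=A topic=A work=C]
After op 10 (branch): HEAD=topic@A [feat=A main=A topic=A work=C]
After op 11 (commit): HEAD=topic@D [feat=A main=A topic=D work=C]
ancestors(A) = {A}; A in? yes
ancestors(B) = {A,B}; C in? no
ancestors(D) = {A,D}; A in? yes
ancestors(D) = {A,D}; C in? no
ancestors(C) = {A,C}; B in? no

Answer: yes no yes no no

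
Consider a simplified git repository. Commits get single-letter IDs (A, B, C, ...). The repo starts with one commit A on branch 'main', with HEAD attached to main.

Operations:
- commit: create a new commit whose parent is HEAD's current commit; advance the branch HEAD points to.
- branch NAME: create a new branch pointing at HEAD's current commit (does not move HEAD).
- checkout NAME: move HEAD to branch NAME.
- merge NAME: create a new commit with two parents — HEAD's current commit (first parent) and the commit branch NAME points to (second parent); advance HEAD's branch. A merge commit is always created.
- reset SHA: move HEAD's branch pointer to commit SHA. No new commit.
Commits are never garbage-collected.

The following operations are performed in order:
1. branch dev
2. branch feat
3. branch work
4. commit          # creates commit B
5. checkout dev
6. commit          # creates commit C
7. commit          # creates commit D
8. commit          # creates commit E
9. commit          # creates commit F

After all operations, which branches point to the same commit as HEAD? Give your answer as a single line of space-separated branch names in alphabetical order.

Answer: dev

Derivation:
After op 1 (branch): HEAD=main@A [dev=A main=A]
After op 2 (branch): HEAD=main@A [dev=A feat=A main=A]
After op 3 (branch): HEAD=main@A [dev=A feat=A main=A work=A]
After op 4 (commit): HEAD=main@B [dev=A feat=A main=B work=A]
After op 5 (checkout): HEAD=dev@A [dev=A feat=A main=B work=A]
After op 6 (commit): HEAD=dev@C [dev=C feat=A main=B work=A]
After op 7 (commit): HEAD=dev@D [dev=D feat=A main=B work=A]
After op 8 (commit): HEAD=dev@E [dev=E feat=A main=B work=A]
After op 9 (commit): HEAD=dev@F [dev=F feat=A main=B work=A]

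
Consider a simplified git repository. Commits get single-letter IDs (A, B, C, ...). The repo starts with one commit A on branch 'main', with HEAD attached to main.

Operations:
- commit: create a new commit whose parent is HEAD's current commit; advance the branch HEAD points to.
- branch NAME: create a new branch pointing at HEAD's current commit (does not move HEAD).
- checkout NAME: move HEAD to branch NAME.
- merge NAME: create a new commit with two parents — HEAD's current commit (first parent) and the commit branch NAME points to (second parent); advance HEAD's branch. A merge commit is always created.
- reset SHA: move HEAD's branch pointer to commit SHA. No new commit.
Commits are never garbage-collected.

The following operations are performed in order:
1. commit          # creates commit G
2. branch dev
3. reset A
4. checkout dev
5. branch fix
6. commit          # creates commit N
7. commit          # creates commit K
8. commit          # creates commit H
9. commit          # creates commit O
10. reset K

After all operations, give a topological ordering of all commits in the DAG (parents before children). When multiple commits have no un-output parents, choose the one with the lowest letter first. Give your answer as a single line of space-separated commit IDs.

Answer: A G N K H O

Derivation:
After op 1 (commit): HEAD=main@G [main=G]
After op 2 (branch): HEAD=main@G [dev=G main=G]
After op 3 (reset): HEAD=main@A [dev=G main=A]
After op 4 (checkout): HEAD=dev@G [dev=G main=A]
After op 5 (branch): HEAD=dev@G [dev=G fix=G main=A]
After op 6 (commit): HEAD=dev@N [dev=N fix=G main=A]
After op 7 (commit): HEAD=dev@K [dev=K fix=G main=A]
After op 8 (commit): HEAD=dev@H [dev=H fix=G main=A]
After op 9 (commit): HEAD=dev@O [dev=O fix=G main=A]
After op 10 (reset): HEAD=dev@K [dev=K fix=G main=A]
commit A: parents=[]
commit G: parents=['A']
commit H: parents=['K']
commit K: parents=['N']
commit N: parents=['G']
commit O: parents=['H']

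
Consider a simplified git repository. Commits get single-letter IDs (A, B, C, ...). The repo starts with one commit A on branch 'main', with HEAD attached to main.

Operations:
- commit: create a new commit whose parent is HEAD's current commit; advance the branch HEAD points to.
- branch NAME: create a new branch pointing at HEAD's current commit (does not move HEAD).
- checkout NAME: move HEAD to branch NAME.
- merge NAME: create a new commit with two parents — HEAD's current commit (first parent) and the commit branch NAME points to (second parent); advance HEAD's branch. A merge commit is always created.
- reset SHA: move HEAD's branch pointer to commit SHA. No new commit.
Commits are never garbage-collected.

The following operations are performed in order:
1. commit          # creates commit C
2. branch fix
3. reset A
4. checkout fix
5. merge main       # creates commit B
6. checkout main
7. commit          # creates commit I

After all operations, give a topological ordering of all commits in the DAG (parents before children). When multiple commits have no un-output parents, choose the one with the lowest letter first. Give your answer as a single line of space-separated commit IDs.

Answer: A C B I

Derivation:
After op 1 (commit): HEAD=main@C [main=C]
After op 2 (branch): HEAD=main@C [fix=C main=C]
After op 3 (reset): HEAD=main@A [fix=C main=A]
After op 4 (checkout): HEAD=fix@C [fix=C main=A]
After op 5 (merge): HEAD=fix@B [fix=B main=A]
After op 6 (checkout): HEAD=main@A [fix=B main=A]
After op 7 (commit): HEAD=main@I [fix=B main=I]
commit A: parents=[]
commit B: parents=['C', 'A']
commit C: parents=['A']
commit I: parents=['A']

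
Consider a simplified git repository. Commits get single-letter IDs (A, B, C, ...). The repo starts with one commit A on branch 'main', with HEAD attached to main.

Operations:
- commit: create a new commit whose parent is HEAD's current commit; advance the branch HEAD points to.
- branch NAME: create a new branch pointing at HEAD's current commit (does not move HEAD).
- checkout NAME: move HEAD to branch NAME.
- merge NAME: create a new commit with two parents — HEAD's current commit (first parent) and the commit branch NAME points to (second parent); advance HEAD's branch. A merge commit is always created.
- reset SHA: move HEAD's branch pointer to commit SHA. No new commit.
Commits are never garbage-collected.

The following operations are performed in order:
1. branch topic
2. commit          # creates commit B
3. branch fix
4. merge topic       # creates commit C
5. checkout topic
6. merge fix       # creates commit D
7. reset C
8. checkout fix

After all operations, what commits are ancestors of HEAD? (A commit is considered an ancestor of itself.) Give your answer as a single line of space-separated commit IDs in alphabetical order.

After op 1 (branch): HEAD=main@A [main=A topic=A]
After op 2 (commit): HEAD=main@B [main=B topic=A]
After op 3 (branch): HEAD=main@B [fix=B main=B topic=A]
After op 4 (merge): HEAD=main@C [fix=B main=C topic=A]
After op 5 (checkout): HEAD=topic@A [fix=B main=C topic=A]
After op 6 (merge): HEAD=topic@D [fix=B main=C topic=D]
After op 7 (reset): HEAD=topic@C [fix=B main=C topic=C]
After op 8 (checkout): HEAD=fix@B [fix=B main=C topic=C]

Answer: A B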